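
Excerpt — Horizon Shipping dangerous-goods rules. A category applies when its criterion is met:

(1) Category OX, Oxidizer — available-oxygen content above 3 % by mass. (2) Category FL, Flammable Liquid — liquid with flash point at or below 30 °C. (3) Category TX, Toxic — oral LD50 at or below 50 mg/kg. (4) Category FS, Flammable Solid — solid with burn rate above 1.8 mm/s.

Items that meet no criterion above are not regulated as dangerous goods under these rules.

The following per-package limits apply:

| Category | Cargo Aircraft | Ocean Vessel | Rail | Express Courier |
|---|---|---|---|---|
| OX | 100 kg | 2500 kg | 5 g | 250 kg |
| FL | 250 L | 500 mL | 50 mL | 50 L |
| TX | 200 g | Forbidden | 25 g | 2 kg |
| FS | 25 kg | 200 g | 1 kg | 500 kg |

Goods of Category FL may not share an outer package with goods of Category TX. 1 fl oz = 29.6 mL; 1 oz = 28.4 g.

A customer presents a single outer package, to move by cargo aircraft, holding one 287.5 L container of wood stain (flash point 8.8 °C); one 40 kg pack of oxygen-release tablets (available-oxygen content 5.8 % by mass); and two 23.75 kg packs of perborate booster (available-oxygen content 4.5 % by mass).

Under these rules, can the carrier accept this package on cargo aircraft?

With flash point 8.8 °C (≤ 30 °C), the wood stain falls in Category FL.
Available-oxygen content 5.8 % by mass meets the Category OX criterion (Oxidizer), so the oxygen-release tablets are Category OX.
Perborate booster: available-oxygen content 4.5 % by mass > 3 % by mass → Category OX (Oxidizer).
Category FL quantity: 287.5 L.
287.5 L > 250 L (cargo aircraft limit, Category FL) — over the limit.
Category OX net quantity: 40 kg + (two 23.75 kg packs = 47.5 kg) = 87.5 kg.
87.5 kg ≤ 100 kg (cargo aircraft limit, Category OX) — within limit.
The segregation rule (Category FL with Category TX) does not apply to Category FL with Category OX.

No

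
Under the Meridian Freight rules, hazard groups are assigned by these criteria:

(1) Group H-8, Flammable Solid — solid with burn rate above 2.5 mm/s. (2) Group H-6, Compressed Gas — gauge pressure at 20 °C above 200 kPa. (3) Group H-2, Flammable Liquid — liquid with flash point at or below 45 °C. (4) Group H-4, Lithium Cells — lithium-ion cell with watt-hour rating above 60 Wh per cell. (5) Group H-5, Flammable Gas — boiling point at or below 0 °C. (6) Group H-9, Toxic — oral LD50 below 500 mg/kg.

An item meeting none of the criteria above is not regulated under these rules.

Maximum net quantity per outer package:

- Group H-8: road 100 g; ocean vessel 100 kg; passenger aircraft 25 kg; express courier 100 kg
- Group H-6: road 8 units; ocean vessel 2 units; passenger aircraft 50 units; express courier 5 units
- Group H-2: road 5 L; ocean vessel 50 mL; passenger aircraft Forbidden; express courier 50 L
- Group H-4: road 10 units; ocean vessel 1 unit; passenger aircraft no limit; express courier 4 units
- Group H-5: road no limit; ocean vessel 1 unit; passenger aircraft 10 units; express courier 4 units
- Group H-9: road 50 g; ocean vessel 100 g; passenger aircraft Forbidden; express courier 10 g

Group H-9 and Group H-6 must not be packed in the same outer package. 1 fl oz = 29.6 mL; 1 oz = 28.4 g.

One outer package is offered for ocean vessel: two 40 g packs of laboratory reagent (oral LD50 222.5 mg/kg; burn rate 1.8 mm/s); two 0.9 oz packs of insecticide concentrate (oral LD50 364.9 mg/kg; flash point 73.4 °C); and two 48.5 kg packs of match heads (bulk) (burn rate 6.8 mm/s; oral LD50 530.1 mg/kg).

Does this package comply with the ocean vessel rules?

No

Laboratory reagent: oral LD50 222.5 mg/kg < 500 mg/kg → Group H-9 (Toxic).
With oral LD50 364.9 mg/kg (< 500 mg/kg), the insecticide concentrate falls in Group H-9.
With burn rate 6.8 mm/s (> 2.5 mm/s), the match heads (bulk) fall in Group H-8.
Group H-8 quantity: two 48.5 kg packs = 97 kg.
That is within the Group H-8 ocean vessel limit of 100 kg.
Total Group H-9: (two 40 g packs = 80 g) + (two 0.9 oz packs = 51.12 g) = 131.12 g.
131.12 g > 100 g (ocean vessel limit, Group H-9) — over the limit.
The segregation rule (Group H-9 with Group H-6) does not apply to Group H-8 with Group H-9.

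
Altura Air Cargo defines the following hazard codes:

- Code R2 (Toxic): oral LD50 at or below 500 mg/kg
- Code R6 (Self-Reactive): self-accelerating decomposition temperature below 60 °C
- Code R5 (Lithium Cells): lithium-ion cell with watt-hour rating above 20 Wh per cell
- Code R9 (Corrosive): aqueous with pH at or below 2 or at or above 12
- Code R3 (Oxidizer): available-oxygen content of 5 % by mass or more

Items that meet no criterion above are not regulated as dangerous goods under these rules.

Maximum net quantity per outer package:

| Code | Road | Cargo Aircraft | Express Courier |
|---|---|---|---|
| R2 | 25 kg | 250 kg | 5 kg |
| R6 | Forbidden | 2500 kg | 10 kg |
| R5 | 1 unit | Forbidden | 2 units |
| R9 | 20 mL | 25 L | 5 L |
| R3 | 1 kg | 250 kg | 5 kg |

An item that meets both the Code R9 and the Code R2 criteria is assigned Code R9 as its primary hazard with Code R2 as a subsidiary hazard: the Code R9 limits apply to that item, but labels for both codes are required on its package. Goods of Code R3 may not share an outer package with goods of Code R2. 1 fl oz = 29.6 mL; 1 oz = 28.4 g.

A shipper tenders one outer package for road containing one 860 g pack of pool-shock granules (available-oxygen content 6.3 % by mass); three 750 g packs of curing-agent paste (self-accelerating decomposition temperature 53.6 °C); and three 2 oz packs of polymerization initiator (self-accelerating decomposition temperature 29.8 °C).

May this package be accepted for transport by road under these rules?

No

Pool-shock granules: available-oxygen content 6.3 % by mass ≥ 5 % by mass → Code R3 (Oxidizer).
With self-accelerating decomposition temperature 53.6 °C (< 60 °C), the curing-agent paste falls in Code R6.
Self-accelerating decomposition temperature 29.8 °C meets the Code R6 criterion (Self-Reactive), so the polymerization initiator is Code R6.
Code R6 net quantity: (three 750 g packs = 2.25 kg) + (three 2 oz packs = 170.4 g) = 2420.4 g.
Code R6 is Forbidden by road.
Code R3 quantity: 860 g.
That is within the Code R3 road limit of 1 kg.
The segregation rule (Code R3 with Code R2) does not apply to Code R6 with Code R3.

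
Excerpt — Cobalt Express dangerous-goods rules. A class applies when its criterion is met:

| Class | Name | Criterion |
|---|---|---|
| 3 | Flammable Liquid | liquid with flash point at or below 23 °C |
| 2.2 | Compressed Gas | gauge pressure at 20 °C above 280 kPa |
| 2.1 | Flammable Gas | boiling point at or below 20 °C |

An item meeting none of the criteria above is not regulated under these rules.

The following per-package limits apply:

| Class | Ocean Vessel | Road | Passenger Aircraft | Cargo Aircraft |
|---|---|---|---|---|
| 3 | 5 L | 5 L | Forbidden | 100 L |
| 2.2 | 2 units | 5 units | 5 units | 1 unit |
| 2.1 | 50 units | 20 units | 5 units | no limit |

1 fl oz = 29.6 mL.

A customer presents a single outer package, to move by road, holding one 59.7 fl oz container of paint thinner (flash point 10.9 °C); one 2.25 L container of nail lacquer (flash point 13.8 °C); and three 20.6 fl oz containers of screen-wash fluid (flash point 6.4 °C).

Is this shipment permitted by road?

With flash point 10.9 °C (≤ 23 °C), the paint thinner falls in Class 3.
Nail lacquer: flash point 13.8 °C ≤ 23 °C → Class 3 (Flammable Liquid).
Screen-wash fluid: flash point 6.4 °C ≤ 23 °C → Class 3 (Flammable Liquid).
Class 3 net quantity: (one 59.7 fl oz container = 1767.12 mL) + 2.25 L + (three 20.6 fl oz containers = 1829.28 mL) = 5846.4 mL.
5846.4 mL exceeds the road limit of 5 L for Class 3.

No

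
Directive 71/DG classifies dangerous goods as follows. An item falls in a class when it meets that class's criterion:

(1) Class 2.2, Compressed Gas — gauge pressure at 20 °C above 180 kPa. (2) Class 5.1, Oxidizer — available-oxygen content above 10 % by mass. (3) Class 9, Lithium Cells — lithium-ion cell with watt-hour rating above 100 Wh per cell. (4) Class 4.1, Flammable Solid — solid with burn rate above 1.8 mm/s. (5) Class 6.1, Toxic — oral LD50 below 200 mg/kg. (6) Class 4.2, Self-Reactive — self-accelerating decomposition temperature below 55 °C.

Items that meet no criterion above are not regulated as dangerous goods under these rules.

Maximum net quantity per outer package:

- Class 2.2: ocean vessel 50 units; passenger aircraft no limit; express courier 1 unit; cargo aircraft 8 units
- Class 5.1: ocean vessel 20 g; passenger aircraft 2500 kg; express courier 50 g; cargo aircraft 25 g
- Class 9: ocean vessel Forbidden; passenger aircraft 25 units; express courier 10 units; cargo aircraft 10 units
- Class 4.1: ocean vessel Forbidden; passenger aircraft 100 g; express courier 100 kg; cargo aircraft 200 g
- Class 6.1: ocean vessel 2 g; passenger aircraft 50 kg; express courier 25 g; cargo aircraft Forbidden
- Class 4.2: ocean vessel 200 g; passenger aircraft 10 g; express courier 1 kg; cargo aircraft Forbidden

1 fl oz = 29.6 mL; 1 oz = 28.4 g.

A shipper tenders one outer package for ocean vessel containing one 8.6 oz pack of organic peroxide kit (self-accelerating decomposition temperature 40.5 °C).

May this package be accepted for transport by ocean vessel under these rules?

Organic peroxide kit: self-accelerating decomposition temperature 40.5 °C < 55 °C → Class 4.2 (Self-Reactive).
Class 4.2 quantity: one 8.6 oz pack = 244.24 g.
That exceeds the Class 4.2 ocean vessel limit of 200 g.

No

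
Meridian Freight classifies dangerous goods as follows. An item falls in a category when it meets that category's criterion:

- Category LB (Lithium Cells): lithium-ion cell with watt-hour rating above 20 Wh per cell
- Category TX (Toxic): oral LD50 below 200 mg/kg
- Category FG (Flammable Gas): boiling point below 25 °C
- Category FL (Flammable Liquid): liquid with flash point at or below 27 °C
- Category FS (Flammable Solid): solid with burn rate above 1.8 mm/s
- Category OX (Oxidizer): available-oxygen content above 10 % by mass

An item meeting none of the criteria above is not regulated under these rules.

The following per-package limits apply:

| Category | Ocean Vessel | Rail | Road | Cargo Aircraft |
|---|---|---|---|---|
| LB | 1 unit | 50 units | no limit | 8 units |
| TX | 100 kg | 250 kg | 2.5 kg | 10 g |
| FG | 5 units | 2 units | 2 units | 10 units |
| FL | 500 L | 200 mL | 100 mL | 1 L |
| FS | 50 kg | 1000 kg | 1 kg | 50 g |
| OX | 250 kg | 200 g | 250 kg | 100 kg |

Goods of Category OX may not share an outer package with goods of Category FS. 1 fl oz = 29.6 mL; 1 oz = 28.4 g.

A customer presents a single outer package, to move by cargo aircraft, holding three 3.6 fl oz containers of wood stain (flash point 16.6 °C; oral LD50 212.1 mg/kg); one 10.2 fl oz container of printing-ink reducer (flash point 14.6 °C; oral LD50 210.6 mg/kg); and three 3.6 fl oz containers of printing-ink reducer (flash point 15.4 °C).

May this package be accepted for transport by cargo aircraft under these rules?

Wood stain: flash point 16.6 °C ≤ 27 °C → Category FL (Flammable Liquid).
Flash point 14.6 °C meets the Category FL criterion (Flammable Liquid), so the printing-ink reducer is Category FL.
With flash point 15.4 °C (≤ 27 °C), the printing-ink reducer falls in Category FL.
Total Category FL: (three 3.6 fl oz containers = 319.68 mL) + (one 10.2 fl oz container = 301.92 mL) + (three 3.6 fl oz containers = 319.68 mL) = 941.28 mL.
That is within the Category FL cargo aircraft limit of 1 L.

Yes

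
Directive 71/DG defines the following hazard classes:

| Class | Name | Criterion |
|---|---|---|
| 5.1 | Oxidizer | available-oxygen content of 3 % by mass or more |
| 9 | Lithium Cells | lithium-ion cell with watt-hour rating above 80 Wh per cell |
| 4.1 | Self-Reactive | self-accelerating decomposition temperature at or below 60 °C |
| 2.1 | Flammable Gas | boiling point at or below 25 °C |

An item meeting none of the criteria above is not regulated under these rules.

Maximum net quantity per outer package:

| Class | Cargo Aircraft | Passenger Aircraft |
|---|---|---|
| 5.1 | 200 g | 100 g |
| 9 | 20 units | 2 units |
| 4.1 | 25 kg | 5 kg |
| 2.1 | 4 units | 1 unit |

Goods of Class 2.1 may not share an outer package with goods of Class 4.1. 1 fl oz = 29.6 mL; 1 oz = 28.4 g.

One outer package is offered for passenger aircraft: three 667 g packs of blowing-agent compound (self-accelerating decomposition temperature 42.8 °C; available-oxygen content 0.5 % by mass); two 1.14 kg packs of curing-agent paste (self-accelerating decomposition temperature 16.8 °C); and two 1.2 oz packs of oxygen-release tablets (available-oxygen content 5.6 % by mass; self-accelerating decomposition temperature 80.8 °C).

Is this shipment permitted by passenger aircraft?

With self-accelerating decomposition temperature 42.8 °C (≤ 60 °C), the blowing-agent compound falls in Class 4.1.
Curing-agent paste: self-accelerating decomposition temperature 16.8 °C ≤ 60 °C → Class 4.1 (Self-Reactive).
Available-oxygen content 5.6 % by mass meets the Class 5.1 criterion (Oxidizer), so the oxygen-release tablets are Class 5.1.
Class 4.1 net quantity: (three 667 g packs = 2.001 kg) + (two 1.14 kg packs = 2.28 kg) = 4.281 kg.
4.281 kg is within the passenger aircraft limit of 5 kg for Class 4.1.
Class 5.1 quantity: two 1.2 oz packs = 68.16 g.
That is within the Class 5.1 passenger aircraft limit of 100 g.
The segregation rule (Class 2.1 with Class 4.1) does not apply to Class 4.1 with Class 5.1.
Every hazard class is within its passenger aircraft limit and no segregation rule is violated.

Yes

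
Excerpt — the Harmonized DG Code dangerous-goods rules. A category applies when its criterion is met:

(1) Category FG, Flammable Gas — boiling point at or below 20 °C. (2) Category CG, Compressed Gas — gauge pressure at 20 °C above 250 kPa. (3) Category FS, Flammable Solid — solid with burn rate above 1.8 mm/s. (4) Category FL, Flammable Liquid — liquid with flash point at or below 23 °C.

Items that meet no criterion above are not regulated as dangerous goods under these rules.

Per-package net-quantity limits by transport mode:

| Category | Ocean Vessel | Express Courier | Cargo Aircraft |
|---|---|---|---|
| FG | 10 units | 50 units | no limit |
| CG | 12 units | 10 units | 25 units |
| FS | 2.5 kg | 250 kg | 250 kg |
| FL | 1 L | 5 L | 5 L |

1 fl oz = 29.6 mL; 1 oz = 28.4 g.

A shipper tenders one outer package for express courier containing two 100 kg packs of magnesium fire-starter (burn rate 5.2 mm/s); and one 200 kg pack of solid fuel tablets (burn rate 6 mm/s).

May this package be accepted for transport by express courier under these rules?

No

Magnesium fire-starter: burn rate 5.2 mm/s > 1.8 mm/s → Category FS (Flammable Solid).
The solid fuel tablets have burn rate 6 mm/s, which is > 1.8 mm/s, so they are Category FS (Flammable Solid).
Category FS net quantity: (two 100 kg packs = 200 kg) + 200 kg = 400 kg.
400 kg > 250 kg (express courier limit, Category FS) — over the limit.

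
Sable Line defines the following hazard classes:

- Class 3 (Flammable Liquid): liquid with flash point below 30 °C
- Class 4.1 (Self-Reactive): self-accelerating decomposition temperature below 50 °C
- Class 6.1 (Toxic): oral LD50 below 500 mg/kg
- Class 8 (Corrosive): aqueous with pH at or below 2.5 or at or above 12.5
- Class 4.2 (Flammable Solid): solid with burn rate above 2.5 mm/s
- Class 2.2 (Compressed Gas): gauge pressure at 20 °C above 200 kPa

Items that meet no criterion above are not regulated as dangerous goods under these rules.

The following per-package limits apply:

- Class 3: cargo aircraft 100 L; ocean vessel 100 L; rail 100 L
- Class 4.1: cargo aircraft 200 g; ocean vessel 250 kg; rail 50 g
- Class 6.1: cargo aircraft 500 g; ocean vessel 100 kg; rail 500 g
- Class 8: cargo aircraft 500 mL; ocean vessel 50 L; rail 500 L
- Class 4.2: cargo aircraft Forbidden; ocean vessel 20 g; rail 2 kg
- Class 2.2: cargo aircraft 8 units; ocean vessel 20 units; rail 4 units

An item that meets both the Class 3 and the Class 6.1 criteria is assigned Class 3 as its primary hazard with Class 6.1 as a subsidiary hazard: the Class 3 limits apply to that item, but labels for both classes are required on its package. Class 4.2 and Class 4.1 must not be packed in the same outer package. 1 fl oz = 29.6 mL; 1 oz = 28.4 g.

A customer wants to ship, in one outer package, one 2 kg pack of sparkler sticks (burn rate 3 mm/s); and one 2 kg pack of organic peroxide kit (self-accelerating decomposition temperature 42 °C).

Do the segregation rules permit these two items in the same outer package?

No

The sparkler sticks have burn rate 3 mm/s, which is > 2.5 mm/s, so they are Class 4.2 (Flammable Solid).
Organic peroxide kit: self-accelerating decomposition temperature 42 °C < 50 °C → Class 4.1 (Self-Reactive).
Class 4.2 and Class 4.1 may not share an outer package.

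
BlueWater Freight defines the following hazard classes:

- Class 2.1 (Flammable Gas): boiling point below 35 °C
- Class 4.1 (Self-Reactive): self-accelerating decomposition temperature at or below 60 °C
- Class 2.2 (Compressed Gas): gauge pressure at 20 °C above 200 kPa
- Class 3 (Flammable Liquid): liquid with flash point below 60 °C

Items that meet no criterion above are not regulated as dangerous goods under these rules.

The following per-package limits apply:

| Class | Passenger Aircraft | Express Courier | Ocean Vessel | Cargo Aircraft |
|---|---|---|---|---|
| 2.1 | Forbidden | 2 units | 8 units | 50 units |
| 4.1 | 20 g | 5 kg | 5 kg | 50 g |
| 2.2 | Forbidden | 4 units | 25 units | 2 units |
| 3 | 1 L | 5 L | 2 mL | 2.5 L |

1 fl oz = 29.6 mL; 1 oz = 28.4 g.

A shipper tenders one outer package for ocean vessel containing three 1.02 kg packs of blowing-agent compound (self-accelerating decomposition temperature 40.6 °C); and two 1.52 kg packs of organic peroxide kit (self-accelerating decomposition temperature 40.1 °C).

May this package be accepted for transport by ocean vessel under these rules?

No

With self-accelerating decomposition temperature 40.6 °C (≤ 60 °C), the blowing-agent compound falls in Class 4.1.
Self-accelerating decomposition temperature 40.1 °C meets the Class 4.1 criterion (Self-Reactive), so the organic peroxide kit is Class 4.1.
Total Class 4.1: (three 1.02 kg packs = 3.06 kg) + (two 1.52 kg packs = 3.04 kg) = 6.1 kg.
6.1 kg > 5 kg (ocean vessel limit, Class 4.1) — over the limit.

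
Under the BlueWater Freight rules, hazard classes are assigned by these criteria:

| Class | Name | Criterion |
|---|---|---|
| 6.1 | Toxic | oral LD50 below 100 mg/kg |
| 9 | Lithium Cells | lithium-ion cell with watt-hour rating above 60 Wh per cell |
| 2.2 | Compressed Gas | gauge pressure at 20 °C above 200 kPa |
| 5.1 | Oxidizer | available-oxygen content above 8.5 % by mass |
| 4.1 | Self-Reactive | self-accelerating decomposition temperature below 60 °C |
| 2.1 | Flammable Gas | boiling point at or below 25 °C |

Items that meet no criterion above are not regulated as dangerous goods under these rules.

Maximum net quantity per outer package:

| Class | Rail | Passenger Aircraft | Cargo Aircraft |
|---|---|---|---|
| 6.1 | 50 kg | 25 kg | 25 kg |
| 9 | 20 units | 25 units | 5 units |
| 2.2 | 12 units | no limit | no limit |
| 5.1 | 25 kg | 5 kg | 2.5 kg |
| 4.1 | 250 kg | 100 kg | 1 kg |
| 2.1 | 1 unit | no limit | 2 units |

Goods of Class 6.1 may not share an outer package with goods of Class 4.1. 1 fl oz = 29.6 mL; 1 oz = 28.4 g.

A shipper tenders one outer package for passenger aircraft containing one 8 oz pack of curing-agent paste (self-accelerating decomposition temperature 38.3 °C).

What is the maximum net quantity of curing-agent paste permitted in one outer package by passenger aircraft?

100 kg

With self-accelerating decomposition temperature 38.3 °C (< 60 °C), the curing-agent paste falls in Class 4.1.
The passenger aircraft limit for Class 4.1 is 100 kg.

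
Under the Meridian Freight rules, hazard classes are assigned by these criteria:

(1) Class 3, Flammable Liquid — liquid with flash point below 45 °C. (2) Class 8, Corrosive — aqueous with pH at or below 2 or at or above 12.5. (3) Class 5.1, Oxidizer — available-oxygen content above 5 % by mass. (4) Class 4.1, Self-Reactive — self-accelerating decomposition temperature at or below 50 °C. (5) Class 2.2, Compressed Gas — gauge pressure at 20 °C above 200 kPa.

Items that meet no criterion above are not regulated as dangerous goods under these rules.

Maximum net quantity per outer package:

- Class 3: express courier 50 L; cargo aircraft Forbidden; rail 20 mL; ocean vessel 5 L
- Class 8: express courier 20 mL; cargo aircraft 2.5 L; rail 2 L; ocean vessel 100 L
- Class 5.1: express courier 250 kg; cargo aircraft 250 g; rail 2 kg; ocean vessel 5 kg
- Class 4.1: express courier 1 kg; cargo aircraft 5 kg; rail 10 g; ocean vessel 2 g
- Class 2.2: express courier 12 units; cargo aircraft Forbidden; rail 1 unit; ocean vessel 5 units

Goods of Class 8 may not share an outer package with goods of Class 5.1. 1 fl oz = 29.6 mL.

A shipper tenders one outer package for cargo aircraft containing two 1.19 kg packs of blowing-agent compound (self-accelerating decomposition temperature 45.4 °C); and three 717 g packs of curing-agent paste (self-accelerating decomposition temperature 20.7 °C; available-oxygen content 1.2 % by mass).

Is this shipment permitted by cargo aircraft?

Yes

The blowing-agent compound has self-accelerating decomposition temperature 45.4 °C, which is ≤ 50 °C, so it is Class 4.1 (Self-Reactive).
Curing-agent paste: self-accelerating decomposition temperature 20.7 °C ≤ 50 °C → Class 4.1 (Self-Reactive).
Class 4.1 net quantity: (two 1.19 kg packs = 2.38 kg) + (three 717 g packs = 2.151 kg) = 4.531 kg.
That is within the Class 4.1 cargo aircraft limit of 5 kg.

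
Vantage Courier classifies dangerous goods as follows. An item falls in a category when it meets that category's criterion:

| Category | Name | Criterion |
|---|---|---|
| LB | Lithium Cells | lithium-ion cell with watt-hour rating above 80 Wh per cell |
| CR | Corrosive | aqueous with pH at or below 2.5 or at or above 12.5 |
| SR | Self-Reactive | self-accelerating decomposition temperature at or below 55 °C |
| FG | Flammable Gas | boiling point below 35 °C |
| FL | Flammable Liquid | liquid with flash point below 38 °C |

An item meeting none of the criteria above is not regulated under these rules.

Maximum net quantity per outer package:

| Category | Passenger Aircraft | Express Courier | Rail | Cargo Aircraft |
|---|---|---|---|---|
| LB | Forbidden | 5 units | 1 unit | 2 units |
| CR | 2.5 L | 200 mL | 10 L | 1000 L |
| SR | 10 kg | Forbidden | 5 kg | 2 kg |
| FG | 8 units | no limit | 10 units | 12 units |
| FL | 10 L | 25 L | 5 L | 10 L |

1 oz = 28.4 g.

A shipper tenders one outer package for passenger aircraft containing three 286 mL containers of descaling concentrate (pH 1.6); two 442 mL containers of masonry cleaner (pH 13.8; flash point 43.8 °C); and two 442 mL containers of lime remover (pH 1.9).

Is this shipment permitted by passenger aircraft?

pH 1.6 meets the Category CR criterion (Corrosive), so the descaling concentrate is Category CR.
With pH 13.8 (≥ 12.5), the masonry cleaner falls in Category CR.
The lime remover has pH 1.9, which is ≤ 2.5, so it is Category CR (Corrosive).
Total Category CR: (three 286 mL containers = 858 mL) + (two 442 mL containers = 884 mL) + (two 442 mL containers = 884 mL) = 2.626 L.
That exceeds the Category CR passenger aircraft limit of 2.5 L.

No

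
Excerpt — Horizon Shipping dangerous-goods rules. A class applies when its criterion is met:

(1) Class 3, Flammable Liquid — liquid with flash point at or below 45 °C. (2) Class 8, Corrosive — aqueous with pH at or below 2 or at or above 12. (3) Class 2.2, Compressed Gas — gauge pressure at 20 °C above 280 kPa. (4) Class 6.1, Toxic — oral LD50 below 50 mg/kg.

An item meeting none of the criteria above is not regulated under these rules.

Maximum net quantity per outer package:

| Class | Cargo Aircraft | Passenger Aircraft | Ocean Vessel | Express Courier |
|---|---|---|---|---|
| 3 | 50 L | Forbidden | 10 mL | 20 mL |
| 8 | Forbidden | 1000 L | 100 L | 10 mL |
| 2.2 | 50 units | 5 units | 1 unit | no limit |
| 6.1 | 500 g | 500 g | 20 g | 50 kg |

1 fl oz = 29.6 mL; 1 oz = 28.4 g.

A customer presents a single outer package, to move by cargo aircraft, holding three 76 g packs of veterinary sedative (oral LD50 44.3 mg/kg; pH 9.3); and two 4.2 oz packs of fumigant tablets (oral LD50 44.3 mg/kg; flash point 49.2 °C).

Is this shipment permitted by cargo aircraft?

Yes

Veterinary sedative: oral LD50 44.3 mg/kg < 50 mg/kg → Class 6.1 (Toxic).
The fumigant tablets have oral LD50 44.3 mg/kg, which is < 50 mg/kg, so they are Class 6.1 (Toxic).
Total Class 6.1: (three 76 g packs = 228 g) + (two 4.2 oz packs = 238.56 g) = 466.56 g.
466.56 g is within the cargo aircraft limit of 500 g for Class 6.1.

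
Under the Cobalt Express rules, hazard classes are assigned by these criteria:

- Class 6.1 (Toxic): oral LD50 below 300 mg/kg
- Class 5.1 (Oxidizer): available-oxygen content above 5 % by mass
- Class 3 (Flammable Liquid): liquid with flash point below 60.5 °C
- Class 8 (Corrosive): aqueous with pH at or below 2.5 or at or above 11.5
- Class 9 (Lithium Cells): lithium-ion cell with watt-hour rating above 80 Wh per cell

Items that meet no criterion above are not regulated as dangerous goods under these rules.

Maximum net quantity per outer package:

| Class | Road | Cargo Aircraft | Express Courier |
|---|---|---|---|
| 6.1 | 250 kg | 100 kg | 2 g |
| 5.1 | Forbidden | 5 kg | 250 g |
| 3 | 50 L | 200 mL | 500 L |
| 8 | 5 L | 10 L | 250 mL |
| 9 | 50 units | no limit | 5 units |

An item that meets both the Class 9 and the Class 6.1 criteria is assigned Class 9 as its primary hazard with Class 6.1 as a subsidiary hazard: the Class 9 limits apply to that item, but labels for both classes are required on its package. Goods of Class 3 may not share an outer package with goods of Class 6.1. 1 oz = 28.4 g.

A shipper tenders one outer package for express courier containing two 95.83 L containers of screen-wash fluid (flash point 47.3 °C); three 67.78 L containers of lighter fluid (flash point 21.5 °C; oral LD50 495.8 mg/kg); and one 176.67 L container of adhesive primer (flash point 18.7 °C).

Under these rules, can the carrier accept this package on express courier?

No

Screen-wash fluid: flash point 47.3 °C < 60.5 °C → Class 3 (Flammable Liquid).
With flash point 21.5 °C (< 60.5 °C), the lighter fluid falls in Class 3.
The adhesive primer has flash point 18.7 °C, which is < 60.5 °C, so it is Class 3 (Flammable Liquid).
Class 3 net quantity: (two 95.83 L containers = 191.66 L) + (three 67.78 L containers = 203.34 L) + 176.67 L = 571.67 L.
That exceeds the Class 3 express courier limit of 500 L.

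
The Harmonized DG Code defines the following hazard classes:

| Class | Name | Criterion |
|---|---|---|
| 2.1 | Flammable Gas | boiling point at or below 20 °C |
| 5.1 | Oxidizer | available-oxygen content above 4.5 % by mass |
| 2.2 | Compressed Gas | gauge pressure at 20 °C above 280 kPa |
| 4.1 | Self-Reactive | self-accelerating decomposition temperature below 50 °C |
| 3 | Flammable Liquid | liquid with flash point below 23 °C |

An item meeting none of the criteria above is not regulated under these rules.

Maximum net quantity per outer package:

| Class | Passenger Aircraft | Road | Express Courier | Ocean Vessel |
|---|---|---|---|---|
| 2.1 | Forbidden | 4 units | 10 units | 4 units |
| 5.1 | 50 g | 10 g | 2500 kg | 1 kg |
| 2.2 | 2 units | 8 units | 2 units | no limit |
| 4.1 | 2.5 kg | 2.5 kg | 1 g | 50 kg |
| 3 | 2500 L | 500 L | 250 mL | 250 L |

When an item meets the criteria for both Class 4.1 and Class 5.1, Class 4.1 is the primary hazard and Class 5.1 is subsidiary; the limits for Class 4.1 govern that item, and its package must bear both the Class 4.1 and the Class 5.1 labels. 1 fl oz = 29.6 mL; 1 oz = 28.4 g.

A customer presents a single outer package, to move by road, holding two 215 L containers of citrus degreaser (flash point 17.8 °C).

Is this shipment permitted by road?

With flash point 17.8 °C (< 23 °C), the citrus degreaser falls in Class 3.
Class 3 quantity: two 215 L containers = 430 L.
430 L ≤ 500 L (road limit, Class 3) — within limit.

Yes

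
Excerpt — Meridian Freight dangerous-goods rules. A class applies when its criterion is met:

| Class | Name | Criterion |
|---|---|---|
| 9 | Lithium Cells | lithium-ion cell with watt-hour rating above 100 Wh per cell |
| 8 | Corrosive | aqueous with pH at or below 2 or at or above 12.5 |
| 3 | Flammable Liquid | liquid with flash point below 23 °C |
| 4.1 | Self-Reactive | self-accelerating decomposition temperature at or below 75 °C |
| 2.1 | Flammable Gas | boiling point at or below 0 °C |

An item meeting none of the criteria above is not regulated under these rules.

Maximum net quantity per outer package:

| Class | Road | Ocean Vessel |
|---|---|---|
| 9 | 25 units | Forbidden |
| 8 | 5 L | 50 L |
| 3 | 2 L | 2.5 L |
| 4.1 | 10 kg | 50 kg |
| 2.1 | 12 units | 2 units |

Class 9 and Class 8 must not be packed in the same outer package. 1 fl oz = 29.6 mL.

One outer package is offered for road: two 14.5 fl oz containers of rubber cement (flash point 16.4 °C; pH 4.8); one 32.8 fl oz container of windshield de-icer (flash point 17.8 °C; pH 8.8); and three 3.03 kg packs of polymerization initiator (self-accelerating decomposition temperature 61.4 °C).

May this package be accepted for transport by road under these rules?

Yes

The rubber cement has flash point 16.4 °C, which is < 23 °C, so it is Class 3 (Flammable Liquid).
Windshield de-icer: flash point 17.8 °C < 23 °C → Class 3 (Flammable Liquid).
Self-accelerating decomposition temperature 61.4 °C meets the Class 4.1 criterion (Self-Reactive), so the polymerization initiator is Class 4.1.
Class 3 net quantity: (two 14.5 fl oz containers = 858.4 mL) + (one 32.8 fl oz container = 970.88 mL) = 1829.28 mL.
1829.28 mL ≤ 2 L (road limit, Class 3) — within limit.
Class 4.1 quantity: three 3.03 kg packs = 9.09 kg.
9.09 kg ≤ 10 kg (road limit, Class 4.1) — within limit.
The segregation rule (Class 9 with Class 8) does not apply to Class 3 with Class 4.1.
Every hazard class is within its road limit and no segregation rule is violated.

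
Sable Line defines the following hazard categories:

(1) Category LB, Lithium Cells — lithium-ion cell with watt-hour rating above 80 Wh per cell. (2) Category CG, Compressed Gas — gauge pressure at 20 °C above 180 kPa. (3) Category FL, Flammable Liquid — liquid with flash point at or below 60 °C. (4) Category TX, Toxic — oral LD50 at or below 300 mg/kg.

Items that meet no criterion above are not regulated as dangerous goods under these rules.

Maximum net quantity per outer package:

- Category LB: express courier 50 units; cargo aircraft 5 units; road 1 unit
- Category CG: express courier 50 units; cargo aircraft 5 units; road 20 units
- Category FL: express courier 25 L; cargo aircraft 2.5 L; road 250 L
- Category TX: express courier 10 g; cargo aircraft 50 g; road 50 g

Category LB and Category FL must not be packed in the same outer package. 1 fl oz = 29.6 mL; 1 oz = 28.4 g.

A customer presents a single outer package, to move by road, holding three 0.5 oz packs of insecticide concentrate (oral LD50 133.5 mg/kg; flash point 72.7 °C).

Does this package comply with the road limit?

Insecticide concentrate: oral LD50 133.5 mg/kg ≤ 300 mg/kg → Category TX (Toxic).
Category TX quantity: three 0.5 oz packs = 42.6 g.
42.6 g is within the road limit of 50 g for Category TX.

Yes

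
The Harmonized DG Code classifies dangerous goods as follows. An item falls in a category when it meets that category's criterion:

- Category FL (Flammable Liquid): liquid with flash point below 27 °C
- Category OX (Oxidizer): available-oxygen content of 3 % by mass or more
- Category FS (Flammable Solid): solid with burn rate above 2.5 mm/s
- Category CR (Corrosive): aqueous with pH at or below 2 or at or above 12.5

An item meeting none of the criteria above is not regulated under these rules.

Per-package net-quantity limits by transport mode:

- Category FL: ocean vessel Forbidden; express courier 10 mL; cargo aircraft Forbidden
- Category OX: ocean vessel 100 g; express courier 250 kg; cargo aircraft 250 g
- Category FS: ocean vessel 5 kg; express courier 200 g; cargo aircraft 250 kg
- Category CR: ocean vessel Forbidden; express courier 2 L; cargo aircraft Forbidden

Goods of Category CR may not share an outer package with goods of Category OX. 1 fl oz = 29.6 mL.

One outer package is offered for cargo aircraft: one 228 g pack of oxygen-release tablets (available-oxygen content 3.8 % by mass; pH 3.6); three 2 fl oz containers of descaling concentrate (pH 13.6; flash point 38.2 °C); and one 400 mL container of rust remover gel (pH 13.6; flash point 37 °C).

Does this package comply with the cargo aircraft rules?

Oxygen-release tablets: available-oxygen content 3.8 % by mass ≥ 3 % by mass → Category OX (Oxidizer).
pH 13.6 meets the Category CR criterion (Corrosive), so the descaling concentrate is Category CR.
pH 13.6 meets the Category CR criterion (Corrosive), so the rust remover gel is Category CR.
Total Category CR: (three 2 fl oz containers = 177.6 mL) + 400 mL = 577.6 mL.
Category CR is Forbidden by cargo aircraft.
Category OX quantity: 228 g.
That is within the Category OX cargo aircraft limit of 250 g.
Category CR and Category OX may not share an outer package.

No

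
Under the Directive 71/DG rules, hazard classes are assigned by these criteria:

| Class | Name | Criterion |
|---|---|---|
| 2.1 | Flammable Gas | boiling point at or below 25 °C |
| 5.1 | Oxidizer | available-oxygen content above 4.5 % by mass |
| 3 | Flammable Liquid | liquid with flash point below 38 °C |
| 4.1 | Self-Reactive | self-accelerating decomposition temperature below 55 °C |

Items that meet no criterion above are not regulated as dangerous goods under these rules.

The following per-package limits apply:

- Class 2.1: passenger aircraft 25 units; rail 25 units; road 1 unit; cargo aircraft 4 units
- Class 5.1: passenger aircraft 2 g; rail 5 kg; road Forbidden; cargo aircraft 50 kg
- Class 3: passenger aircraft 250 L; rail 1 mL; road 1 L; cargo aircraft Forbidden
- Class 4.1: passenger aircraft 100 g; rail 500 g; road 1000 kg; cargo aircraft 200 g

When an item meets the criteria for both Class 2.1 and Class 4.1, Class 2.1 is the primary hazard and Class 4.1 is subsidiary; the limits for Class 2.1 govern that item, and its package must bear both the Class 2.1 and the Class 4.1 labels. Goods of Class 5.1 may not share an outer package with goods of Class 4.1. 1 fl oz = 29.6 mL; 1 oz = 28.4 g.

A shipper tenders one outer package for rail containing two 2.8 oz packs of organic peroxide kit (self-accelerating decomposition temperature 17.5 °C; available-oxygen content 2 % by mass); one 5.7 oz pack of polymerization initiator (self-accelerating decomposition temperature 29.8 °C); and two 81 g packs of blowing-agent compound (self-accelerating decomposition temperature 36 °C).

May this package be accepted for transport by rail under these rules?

Yes

Self-accelerating decomposition temperature 17.5 °C meets the Class 4.1 criterion (Self-Reactive), so the organic peroxide kit is Class 4.1.
With self-accelerating decomposition temperature 29.8 °C (< 55 °C), the polymerization initiator falls in Class 4.1.
With self-accelerating decomposition temperature 36 °C (< 55 °C), the blowing-agent compound falls in Class 4.1.
Total Class 4.1: (two 2.8 oz packs = 159.04 g) + (one 5.7 oz pack = 161.88 g) + (two 81 g packs = 162 g) = 482.92 g.
That is within the Class 4.1 rail limit of 500 g.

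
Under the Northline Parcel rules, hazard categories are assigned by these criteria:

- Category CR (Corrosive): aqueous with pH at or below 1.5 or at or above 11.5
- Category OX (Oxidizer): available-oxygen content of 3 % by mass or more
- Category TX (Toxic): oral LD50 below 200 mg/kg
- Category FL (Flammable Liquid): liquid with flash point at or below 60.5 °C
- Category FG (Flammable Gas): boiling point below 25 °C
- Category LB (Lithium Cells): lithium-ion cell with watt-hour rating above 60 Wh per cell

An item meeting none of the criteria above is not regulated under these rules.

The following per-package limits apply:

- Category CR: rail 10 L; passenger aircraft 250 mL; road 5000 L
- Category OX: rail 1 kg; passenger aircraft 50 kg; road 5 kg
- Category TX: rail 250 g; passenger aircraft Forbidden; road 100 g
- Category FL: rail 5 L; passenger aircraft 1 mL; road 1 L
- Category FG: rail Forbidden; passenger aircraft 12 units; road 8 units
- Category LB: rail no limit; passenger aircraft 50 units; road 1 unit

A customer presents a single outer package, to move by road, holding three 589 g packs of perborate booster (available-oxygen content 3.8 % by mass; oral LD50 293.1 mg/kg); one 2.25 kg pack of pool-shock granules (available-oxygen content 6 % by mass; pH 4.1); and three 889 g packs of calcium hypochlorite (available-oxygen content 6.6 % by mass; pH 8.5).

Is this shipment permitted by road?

No

With available-oxygen content 3.8 % by mass (≥ 3 % by mass), the perborate booster falls in Category OX.
With available-oxygen content 6 % by mass (≥ 3 % by mass), the pool-shock granules fall in Category OX.
The calcium hypochlorite has available-oxygen content 6.6 % by mass, which is ≥ 3 % by mass, so it is Category OX (Oxidizer).
Category OX net quantity: (three 589 g packs = 1.767 kg) + 2.25 kg + (three 889 g packs = 2.667 kg) = 6.684 kg.
6.684 kg exceeds the road limit of 5 kg for Category OX.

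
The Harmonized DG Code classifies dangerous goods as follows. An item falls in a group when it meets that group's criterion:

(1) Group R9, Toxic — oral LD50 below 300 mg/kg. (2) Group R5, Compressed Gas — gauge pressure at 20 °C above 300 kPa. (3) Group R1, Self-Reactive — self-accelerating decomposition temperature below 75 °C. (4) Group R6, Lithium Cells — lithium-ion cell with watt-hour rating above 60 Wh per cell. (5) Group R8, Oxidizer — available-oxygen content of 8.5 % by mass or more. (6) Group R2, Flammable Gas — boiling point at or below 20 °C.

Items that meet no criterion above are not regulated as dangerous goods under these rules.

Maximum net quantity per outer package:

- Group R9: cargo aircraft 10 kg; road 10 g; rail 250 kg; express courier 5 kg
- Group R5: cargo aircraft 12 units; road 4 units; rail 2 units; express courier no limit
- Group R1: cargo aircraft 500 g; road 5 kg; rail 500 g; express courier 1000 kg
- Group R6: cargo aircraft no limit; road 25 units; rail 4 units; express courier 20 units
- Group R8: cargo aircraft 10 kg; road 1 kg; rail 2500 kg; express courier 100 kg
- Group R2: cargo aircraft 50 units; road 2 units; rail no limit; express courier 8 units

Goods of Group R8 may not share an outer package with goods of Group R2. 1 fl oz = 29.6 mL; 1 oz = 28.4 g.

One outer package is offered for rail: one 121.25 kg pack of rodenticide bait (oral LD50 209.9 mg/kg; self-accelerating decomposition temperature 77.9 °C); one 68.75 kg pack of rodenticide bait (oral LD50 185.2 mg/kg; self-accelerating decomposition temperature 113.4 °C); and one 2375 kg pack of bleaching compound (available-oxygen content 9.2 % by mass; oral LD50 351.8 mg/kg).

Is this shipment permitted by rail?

Yes

Oral LD50 209.9 mg/kg meets the Group R9 criterion (Toxic), so the rodenticide bait is Group R9.
The rodenticide bait has oral LD50 185.2 mg/kg, which is < 300 mg/kg, so it is Group R9 (Toxic).
With available-oxygen content 9.2 % by mass (≥ 8.5 % by mass), the bleaching compound falls in Group R8.
Group R8 quantity: 2375 kg.
2375 kg is within the rail limit of 2500 kg for Group R8.
Group R9 net quantity: 121.25 kg + 68.75 kg = 190 kg.
190 kg is within the rail limit of 250 kg for Group R9.
The segregation rule (Group R8 with Group R2) does not apply to Group R8 with Group R9.
Every hazard group is within its rail limit and no segregation rule is violated.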